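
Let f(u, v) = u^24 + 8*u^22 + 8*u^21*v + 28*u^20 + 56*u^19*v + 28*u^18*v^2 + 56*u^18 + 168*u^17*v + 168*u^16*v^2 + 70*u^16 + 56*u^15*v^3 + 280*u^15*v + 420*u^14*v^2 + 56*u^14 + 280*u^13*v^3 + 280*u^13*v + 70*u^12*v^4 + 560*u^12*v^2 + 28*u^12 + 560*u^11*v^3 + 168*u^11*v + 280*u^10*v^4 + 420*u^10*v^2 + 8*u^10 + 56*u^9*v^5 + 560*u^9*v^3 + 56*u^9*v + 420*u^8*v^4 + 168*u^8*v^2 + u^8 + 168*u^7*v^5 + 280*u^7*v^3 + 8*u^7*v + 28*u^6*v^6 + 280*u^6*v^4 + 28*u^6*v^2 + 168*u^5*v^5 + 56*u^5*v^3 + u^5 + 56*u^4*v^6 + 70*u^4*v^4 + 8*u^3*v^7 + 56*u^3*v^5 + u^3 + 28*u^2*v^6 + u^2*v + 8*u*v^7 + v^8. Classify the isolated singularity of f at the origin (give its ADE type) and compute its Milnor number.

The Hessian of f at 0 is [[0, 0], [0, 0]] with rank 0, so corank 2. A Groebner basis of the Jacobian ideal J(f) in C{u,v} is {-u*v/8 + v^7, u*v^2, u^2 + u*v}; counting standard monomials gives mu = 9. Corank 2; j^3 = u^2*(u + v) has shape L^2 M (L != M), so D-series; mu = 9 gives D_9.

Type D_{9}, Milnor number mu = 9.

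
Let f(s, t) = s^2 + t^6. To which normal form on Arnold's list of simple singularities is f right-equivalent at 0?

A_5

The Hessian of f at 0 has rank 1. Corank 1: A-series; mu = 5 gives A_5.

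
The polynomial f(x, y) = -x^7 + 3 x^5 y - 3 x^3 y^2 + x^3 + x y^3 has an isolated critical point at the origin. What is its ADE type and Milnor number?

Type E_{7}, Milnor number mu = 7.

The Hessian of f at 0 has rank 0. Corank 2; j^3 = x^3 is a perfect cube, so E-series; the 4-jet and mu = 7 give E_7.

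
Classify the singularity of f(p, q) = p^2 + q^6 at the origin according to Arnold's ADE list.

A_5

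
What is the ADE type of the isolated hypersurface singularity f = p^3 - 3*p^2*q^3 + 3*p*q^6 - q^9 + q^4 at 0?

The Hessian of f at 0 has rank 0. Corank 2; j^3 = p^3 is a perfect cube, so E-series; the 4-jet and mu = 6 give E_6.

E6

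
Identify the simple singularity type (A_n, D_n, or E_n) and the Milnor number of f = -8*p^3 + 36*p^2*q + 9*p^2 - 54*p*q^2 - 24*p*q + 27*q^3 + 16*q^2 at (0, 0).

The Hessian of f at 0 is [[18, -24], [-24, 32]] with rank 1, so corank 1. A Groebner basis of the Jacobian ideal J(f) in C{p,q} is {q^2, p - 4*q/3}; counting standard monomials gives mu = 2. Corank 1: A-series; mu = 2 gives A_2.

Type A_2, Milnor number mu = 2.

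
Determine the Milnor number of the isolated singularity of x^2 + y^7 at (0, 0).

6

The Hessian of f at 0 has rank 1. Corank 1: A-series; mu = 6 gives A_6.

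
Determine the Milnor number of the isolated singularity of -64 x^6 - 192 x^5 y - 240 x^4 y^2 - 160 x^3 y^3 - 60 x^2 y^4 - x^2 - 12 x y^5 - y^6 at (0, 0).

5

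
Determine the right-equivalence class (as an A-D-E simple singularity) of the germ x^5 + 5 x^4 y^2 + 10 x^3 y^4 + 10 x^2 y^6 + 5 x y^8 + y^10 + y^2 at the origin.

The Hessian of f at 0 has rank 1. Corank 1: A-series; mu = 4 gives A_4.

A4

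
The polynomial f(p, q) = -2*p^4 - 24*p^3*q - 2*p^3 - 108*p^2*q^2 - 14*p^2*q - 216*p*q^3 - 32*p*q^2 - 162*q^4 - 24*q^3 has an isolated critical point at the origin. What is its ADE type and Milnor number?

The Hessian of f at 0 has rank 0. Corank 2; j^3 = -2*(p + 2*q)^2*(p + 3*q) has shape L^2 M (L != M), so D-series; mu = 5 gives D_5.

Type D_{5}, Milnor number mu = 5.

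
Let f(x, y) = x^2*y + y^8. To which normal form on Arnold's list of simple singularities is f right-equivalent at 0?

D9

The Hessian of f at 0 has rank 0. Corank 2; j^3 = x^2*y has shape L^2 M (L != M), so D-series; mu = 9 gives D_9.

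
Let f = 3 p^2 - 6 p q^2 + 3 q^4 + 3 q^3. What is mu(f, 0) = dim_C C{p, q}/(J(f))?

The Hessian of f at 0 has rank 1. Corank 1: A-series; mu = 2 gives A_2.

2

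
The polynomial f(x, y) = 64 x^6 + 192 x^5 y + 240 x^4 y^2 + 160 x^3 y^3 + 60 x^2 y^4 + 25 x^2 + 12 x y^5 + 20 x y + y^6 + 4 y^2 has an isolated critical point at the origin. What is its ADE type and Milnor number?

Type A_{5}, Milnor number mu = 5.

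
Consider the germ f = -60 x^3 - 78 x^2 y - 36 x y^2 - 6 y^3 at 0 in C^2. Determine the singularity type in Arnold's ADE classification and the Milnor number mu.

The Hessian of f at 0 is [[0, 0], [0, 0]] with rank 0, so corank 2. A Groebner basis of the Jacobian ideal J(f) in C{x,y} is {y^3, x^2 - 3*y^2/11, x*y + 6*y^2/11}; counting standard monomials gives mu = 4. Corank 2; j^3 = -6*(2*x + y)*(5*x^2 + 4*x*y + y^2) splits into three distinct lines over C (the quadratic factor has nonzero discriminant), so D_4.

Type D_{4}, Milnor number mu = 4.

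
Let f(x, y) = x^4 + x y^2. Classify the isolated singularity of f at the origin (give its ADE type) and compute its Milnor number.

Type D_5, Milnor number mu = 5.

The Hessian of f at 0 has rank 0. Corank 2; j^3 = x*y^2 has shape L^2 M (L != M), so D-series; mu = 5 gives D_5.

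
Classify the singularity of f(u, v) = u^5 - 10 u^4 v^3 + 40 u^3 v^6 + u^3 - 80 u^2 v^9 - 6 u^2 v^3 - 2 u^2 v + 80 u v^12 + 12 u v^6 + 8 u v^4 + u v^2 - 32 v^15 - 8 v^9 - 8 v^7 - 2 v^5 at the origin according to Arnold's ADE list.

The Hessian of f at 0 has rank 0. Corank 2; j^3 = u*(u - v)^2 has shape L^2 M (L != M), so D-series; mu = 6 gives D_6.

D_{6}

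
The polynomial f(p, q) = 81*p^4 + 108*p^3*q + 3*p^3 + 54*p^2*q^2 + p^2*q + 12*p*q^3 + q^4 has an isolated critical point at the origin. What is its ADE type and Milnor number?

Type D5, Milnor number mu = 5.

The Hessian of f at 0 has rank 0. Corank 2; j^3 = p^2*(3*p + q) has shape L^2 M (L != M), so D-series; mu = 5 gives D_5.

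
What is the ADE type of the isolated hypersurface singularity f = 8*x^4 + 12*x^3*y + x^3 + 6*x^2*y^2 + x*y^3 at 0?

The Hessian of f at 0 has rank 0. Corank 2; j^3 = x^3 is a perfect cube, so E-series; the 4-jet and mu = 7 give E_7.

E_7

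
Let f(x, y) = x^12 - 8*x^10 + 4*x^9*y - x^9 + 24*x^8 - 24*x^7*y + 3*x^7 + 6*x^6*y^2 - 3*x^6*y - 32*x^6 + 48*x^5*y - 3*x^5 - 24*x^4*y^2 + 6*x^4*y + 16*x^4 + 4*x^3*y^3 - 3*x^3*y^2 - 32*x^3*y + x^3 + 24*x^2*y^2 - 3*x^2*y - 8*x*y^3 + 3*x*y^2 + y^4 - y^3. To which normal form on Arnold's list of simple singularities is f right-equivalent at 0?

The Hessian of f at 0 has rank 0. Corank 2; j^3 = (x - y)^3 is a perfect cube, so E-series; the 4-jet and mu = 6 give E_6.

E_{6}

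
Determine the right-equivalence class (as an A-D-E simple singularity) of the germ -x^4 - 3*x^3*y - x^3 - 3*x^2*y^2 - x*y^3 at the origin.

E_7

The Hessian of f at 0 is [[0, 0], [0, 0]] with rank 0, so corank 2. A Groebner basis of the Jacobian ideal J(f) in C{x,y} is {3*x^2 + y^4 + y^3, x^3, x^2*y - x^2 - y^3/3, 2*x^2 + x*y^2 + 2*y^3/3}; counting standard monomials gives mu = 7. Corank 2; j^3 = -x^3 is a perfect cube, so E-series; the 4-jet and mu = 7 give E_7.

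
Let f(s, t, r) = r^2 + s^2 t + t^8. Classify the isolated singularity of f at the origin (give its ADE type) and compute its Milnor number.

The Hessian of f at 0 has rank 1. Corank 2; j^3 = s^2*t has shape L^2 M (L != M), so D-series; mu = 9 gives D_9.

Type D_9, Milnor number mu = 9.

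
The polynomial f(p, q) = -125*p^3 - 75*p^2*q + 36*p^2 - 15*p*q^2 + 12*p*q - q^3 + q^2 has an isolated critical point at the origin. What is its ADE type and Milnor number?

Type A_{2}, Milnor number mu = 2.

The Hessian of f at 0 is [[72, 12], [12, 2]] with rank 1, so corank 1. A Groebner basis of the Jacobian ideal J(f) in C{p,q} is {q^2, p + q/6}; counting standard monomials gives mu = 2. Corank 1: A-series; mu = 2 gives A_2.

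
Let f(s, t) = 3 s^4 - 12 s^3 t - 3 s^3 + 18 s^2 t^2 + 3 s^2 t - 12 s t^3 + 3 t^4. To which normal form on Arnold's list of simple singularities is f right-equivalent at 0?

D_5

The Hessian of f at 0 is [[0, 0], [0, 0]] with rank 0, so corank 2. A Groebner basis of the Jacobian ideal J(f) in C{s,t} is {s*t^2, s*t/4 + t^3, s^2 - s*t}; counting standard monomials gives mu = 5. Corank 2; j^3 = -3*s^2*(s - t) has shape L^2 M (L != M), so D-series; mu = 5 gives D_5.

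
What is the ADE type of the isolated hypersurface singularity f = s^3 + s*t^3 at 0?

The Hessian of f at 0 is [[0, 0], [0, 0]] with rank 0, so corank 2. A Groebner basis of the Jacobian ideal J(f) in C{s,t} is {s^3, s*t^2, 3*s^2 + t^3}; counting standard monomials gives mu = 7. Corank 2; j^3 = s^3 is a perfect cube, so E-series; the 4-jet and mu = 7 give E_7.

E_{7}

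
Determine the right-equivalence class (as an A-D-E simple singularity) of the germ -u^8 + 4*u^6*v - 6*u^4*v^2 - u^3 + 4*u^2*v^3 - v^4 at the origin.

The Hessian of f at 0 is [[0, 0], [0, 0]] with rank 0, so corank 2. A Groebner basis of the Jacobian ideal J(f) in C{u,v} is {v^3, u^2}; counting standard monomials gives mu = 6. Corank 2; j^3 = -u^3 is a perfect cube, so E-series; the 4-jet and mu = 6 give E_6.

E6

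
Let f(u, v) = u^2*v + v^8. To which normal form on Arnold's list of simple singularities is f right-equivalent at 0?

D_{9}

The Hessian of f at 0 has rank 0. Corank 2; j^3 = u^2*v has shape L^2 M (L != M), so D-series; mu = 9 gives D_9.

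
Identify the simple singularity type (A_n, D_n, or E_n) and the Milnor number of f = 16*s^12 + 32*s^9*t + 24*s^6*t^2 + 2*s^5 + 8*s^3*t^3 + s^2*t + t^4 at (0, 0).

Type D_5, Milnor number mu = 5.

The Hessian of f at 0 has rank 0. Corank 2; j^3 = s^2*t has shape L^2 M (L != M), so D-series; mu = 5 gives D_5.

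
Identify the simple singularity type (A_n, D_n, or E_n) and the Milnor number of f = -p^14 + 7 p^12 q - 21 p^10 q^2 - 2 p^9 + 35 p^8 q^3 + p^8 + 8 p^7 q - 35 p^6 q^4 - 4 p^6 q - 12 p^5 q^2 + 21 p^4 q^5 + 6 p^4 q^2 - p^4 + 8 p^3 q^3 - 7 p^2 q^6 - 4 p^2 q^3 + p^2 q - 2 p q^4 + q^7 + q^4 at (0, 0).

The Hessian of f at 0 has rank 0. Corank 2; j^3 = p^2*q has shape L^2 M (L != M), so D-series; mu = 5 gives D_5.

Type D_{5}, Milnor number mu = 5.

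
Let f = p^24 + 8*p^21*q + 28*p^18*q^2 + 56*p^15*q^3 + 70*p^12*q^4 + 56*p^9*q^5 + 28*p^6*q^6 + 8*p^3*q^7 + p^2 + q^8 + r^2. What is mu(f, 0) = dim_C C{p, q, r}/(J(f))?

7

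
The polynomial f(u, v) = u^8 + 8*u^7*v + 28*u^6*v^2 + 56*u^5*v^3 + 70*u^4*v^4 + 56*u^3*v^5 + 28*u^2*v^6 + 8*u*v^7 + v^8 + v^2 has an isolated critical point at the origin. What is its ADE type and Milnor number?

The Hessian of f at 0 has rank 1. Corank 1: A-series; mu = 7 gives A_7.

Type A_{7}, Milnor number mu = 7.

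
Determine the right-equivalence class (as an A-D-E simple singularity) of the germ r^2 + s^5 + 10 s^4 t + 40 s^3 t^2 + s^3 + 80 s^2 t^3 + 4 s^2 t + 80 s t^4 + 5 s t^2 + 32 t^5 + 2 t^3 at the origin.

The Hessian of f at 0 has rank 1. Corank 2; j^3 = (s + t)^2*(s + 2*t) has shape L^2 M (L != M), so D-series; mu = 6 gives D_6.

D_{6}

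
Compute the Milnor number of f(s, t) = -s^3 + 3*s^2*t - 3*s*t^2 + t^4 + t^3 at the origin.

6

The Hessian of f at 0 has rank 0. Corank 2; j^3 = -(s - t)^3 is a perfect cube, so E-series; the 4-jet and mu = 6 give E_6.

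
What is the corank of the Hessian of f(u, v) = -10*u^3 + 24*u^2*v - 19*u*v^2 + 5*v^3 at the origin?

2

Hessian at 0 has rank 0.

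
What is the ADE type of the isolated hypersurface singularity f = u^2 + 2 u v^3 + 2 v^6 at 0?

The Hessian of f at 0 is [[2, 0], [0, 0]] with rank 1, so corank 1. A Groebner basis of the Jacobian ideal J(f) in C{u,v} is {u*v^2, u + v^3, u^2}; counting standard monomials gives mu = 5. Corank 1: A-series; mu = 5 gives A_5.

A_5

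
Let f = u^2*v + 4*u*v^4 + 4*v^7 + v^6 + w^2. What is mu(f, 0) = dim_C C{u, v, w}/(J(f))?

7

The Hessian of f at 0 has rank 1. Corank 2; j^3 = u^2*v has shape L^2 M (L != M), so D-series; mu = 7 gives D_7.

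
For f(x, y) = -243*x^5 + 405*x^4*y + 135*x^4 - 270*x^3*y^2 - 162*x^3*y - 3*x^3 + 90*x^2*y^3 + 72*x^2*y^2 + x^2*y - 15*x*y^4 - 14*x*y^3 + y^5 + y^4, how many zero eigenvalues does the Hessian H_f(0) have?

2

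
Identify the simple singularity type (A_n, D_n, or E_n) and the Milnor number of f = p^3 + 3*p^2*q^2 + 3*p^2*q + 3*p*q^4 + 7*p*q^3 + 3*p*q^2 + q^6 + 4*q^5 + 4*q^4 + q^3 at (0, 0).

Type E_{7}, Milnor number mu = 7.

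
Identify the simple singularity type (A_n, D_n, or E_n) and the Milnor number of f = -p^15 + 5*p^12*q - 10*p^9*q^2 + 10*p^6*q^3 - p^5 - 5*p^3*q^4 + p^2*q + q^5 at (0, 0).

Type D_6, Milnor number mu = 6.

The Hessian of f at 0 is [[0, 0], [0, 0]] with rank 0, so corank 2. A Groebner basis of the Jacobian ideal J(f) in C{p,q} is {p^2/5 + q^4, p^3, p*q}; counting standard monomials gives mu = 6. Corank 2; j^3 = p^2*q has shape L^2 M (L != M), so D-series; mu = 6 gives D_6.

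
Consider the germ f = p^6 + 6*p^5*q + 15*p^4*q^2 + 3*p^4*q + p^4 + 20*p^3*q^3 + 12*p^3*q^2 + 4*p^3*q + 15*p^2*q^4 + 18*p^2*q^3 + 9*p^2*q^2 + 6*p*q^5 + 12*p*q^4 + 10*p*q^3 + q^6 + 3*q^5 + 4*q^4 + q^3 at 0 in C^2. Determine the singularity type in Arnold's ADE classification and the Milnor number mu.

Type E_6, Milnor number mu = 6.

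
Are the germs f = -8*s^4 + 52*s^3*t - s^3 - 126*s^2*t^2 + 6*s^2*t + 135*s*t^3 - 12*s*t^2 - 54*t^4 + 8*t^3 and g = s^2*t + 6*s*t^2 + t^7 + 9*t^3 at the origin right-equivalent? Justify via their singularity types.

The Hessian of f at 0 has rank 0. Corank 2; j^3 = -(s - 2*t)^3 is a perfect cube, so E-series; the 4-jet and mu = 7 give E_7. The Hessian of g at 0 has rank 0. Corank 2; j^3 = t*(s + 3*t)^2 has shape L^2 M (L != M), so D-series; mu = 8 gives D_8. f is E_7 but g is D_8, hence not right-equivalent.

No.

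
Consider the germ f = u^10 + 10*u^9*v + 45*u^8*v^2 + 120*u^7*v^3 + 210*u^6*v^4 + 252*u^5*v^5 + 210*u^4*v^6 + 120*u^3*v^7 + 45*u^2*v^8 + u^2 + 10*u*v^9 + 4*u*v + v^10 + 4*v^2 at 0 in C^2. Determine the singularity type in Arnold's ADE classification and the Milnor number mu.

The Hessian of f at 0 has rank 1. Corank 1: A-series; mu = 9 gives A_9.

Type A_{9}, Milnor number mu = 9.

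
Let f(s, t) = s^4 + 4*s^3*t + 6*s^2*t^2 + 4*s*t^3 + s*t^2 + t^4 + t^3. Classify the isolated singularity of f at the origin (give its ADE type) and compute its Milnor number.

Type D_5, Milnor number mu = 5.

The Hessian of f at 0 has rank 0. Corank 2; j^3 = t^2*(s + t) has shape L^2 M (L != M), so D-series; mu = 5 gives D_5.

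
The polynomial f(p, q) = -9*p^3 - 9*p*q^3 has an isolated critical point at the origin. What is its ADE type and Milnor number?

Type E7, Milnor number mu = 7.

The Hessian of f at 0 is [[0, 0], [0, 0]] with rank 0, so corank 2. A Groebner basis of the Jacobian ideal J(f) in C{p,q} is {p^3, p*q^2, 3*p^2 + q^3}; counting standard monomials gives mu = 7. Corank 2; j^3 = -9*p^3 is a perfect cube, so E-series; the 4-jet and mu = 7 give E_7.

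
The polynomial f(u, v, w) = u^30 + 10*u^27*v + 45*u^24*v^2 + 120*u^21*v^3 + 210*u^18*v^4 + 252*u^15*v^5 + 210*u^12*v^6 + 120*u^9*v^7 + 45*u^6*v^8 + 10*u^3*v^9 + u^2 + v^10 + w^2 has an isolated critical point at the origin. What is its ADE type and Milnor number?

Type A_9, Milnor number mu = 9.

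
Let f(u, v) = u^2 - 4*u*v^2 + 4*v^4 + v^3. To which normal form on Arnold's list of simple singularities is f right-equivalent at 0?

A_2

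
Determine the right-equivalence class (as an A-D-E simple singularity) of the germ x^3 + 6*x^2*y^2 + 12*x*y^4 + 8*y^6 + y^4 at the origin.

The Hessian of f at 0 has rank 0. Corank 2; j^3 = x^3 is a perfect cube, so E-series; the 4-jet and mu = 6 give E_6.

E_{6}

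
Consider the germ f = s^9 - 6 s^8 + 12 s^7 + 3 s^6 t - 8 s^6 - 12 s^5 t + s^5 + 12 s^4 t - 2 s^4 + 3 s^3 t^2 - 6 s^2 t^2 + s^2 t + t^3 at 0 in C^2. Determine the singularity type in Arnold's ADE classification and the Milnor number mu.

The Hessian of f at 0 is [[0, 0], [0, 0]] with rank 0, so corank 2. A Groebner basis of the Jacobian ideal J(f) in C{s,t} is {t^3, s^2 + 3*t^2, s*t}; counting standard monomials gives mu = 4. Corank 2; j^3 = t*(s^2 + t^2) splits into three distinct lines over C (the quadratic factor has nonzero discriminant), so D_4.

Type D_{4}, Milnor number mu = 4.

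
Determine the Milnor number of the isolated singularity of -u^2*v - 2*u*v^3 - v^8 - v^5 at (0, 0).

9

The Hessian of f at 0 has rank 0. Corank 2; j^3 = -u^2*v has shape L^2 M (L != M), so D-series; mu = 9 gives D_9.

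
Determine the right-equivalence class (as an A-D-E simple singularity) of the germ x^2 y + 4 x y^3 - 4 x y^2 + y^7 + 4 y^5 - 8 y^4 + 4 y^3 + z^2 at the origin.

The Hessian of f at 0 has rank 1. Corank 2; j^3 = y*(x - 2*y)^2 has shape L^2 M (L != M), so D-series; mu = 8 gives D_8.

D8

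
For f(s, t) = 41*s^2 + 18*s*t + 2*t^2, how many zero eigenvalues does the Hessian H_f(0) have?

Hessian at 0 has rank 2.

0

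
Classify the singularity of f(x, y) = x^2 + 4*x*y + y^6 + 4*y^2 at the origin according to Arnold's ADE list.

A_{5}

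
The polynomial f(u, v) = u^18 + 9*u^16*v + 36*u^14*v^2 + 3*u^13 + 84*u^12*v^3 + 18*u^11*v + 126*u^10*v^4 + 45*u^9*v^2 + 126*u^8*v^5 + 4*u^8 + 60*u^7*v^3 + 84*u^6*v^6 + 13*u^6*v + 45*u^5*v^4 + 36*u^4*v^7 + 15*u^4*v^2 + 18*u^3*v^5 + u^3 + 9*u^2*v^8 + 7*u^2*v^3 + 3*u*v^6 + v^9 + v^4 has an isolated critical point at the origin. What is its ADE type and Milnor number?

The Hessian of f at 0 is [[0, 0], [0, 0]] with rank 0, so corank 2. A Groebner basis of the Jacobian ideal J(f) in C{u,v} is {v^3, u^2}; counting standard monomials gives mu = 6. Corank 2; j^3 = u^3 is a perfect cube, so E-series; the 4-jet and mu = 6 give E_6.

Type E_6, Milnor number mu = 6.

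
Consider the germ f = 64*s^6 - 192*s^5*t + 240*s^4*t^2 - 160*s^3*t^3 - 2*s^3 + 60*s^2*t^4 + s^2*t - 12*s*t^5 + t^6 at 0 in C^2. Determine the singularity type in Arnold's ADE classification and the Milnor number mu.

Type D7, Milnor number mu = 7.

The Hessian of f at 0 is [[0, 0], [0, 0]] with rank 0, so corank 2. A Groebner basis of the Jacobian ideal J(f) in C{s,t} is {s*t/12 + t^5, s*t^2, s^2 - s*t/2}; counting standard monomials gives mu = 7. Corank 2; j^3 = -s^2*(2*s - t) has shape L^2 M (L != M), so D-series; mu = 7 gives D_7.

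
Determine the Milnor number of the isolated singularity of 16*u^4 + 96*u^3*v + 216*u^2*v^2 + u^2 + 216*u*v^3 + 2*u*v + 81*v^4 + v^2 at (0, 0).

3

The Hessian of f at 0 has rank 1. Corank 1: A-series; mu = 3 gives A_3.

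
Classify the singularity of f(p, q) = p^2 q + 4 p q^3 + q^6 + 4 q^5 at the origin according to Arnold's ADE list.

D7

The Hessian of f at 0 is [[0, 0], [0, 0]] with rank 0, so corank 2. A Groebner basis of the Jacobian ideal J(f) in C{p,q} is {p^3, p^2*q + 2*p^2/3 + 4*p*q^2/3, p*q/2 + q^3}; counting standard monomials gives mu = 7. Corank 2; j^3 = p^2*q has shape L^2 M (L != M), so D-series; mu = 7 gives D_7.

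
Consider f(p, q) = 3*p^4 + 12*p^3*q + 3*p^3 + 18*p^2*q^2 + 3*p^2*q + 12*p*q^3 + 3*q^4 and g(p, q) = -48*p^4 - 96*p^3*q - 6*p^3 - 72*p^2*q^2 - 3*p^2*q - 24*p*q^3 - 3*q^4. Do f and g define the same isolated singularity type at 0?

Yes.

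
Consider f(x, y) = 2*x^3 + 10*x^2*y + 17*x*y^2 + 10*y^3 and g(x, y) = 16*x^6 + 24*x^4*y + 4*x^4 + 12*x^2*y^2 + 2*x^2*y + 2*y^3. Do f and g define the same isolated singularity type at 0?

The Hessian of f at 0 has rank 0. Corank 2; j^3 = (x + 2*y)*(2*x^2 + 6*x*y + 5*y^2) splits into three distinct lines over C (the quadratic factor has nonzero discriminant), so D_4. The Hessian of g at 0 has rank 0. Corank 2; j^3 = 2*y*(x^2 + y^2) splits into three distinct lines over C (the quadratic factor has nonzero discriminant), so D_4. Both have type D_4, hence right-equivalent.

Yes.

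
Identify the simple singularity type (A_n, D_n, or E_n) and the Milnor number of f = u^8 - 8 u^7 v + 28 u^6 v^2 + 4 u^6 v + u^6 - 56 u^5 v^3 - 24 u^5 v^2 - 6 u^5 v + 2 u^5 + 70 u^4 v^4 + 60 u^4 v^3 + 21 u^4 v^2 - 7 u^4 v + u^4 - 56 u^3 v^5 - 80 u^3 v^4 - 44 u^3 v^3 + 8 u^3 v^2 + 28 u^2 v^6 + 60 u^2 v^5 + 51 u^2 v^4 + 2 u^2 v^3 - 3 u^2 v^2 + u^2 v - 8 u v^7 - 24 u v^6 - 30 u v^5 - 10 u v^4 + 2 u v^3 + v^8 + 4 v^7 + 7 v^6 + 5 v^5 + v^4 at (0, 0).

Type D_5, Milnor number mu = 5.

The Hessian of f at 0 is [[0, 0], [0, 0]] with rank 0, so corank 2. A Groebner basis of the Jacobian ideal J(f) in C{u,v} is {u*v^2, u*v + v^3, u^2 - 4*u*v}; counting standard monomials gives mu = 5. Corank 2; j^3 = u^2*v has shape L^2 M (L != M), so D-series; mu = 5 gives D_5.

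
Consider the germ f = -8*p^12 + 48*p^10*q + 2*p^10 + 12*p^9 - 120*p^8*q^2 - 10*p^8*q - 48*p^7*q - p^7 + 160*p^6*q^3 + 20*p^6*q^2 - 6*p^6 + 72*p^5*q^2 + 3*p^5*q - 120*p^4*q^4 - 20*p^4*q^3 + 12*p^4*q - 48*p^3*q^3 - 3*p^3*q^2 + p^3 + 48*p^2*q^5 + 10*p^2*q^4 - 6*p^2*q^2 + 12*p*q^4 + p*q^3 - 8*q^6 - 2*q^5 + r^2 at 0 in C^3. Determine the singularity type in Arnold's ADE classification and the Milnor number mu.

The Hessian of f at 0 has rank 1. Corank 2; j^3 = p^3 is a perfect cube, so E-series; the 4-jet and mu = 7 give E_7.

Type E_7, Milnor number mu = 7.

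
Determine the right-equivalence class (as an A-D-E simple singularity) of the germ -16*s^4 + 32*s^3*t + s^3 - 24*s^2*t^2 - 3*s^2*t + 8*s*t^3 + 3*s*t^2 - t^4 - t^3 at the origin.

E_{6}

The Hessian of f at 0 has rank 0. Corank 2; j^3 = (s - t)^3 is a perfect cube, so E-series; the 4-jet and mu = 6 give E_6.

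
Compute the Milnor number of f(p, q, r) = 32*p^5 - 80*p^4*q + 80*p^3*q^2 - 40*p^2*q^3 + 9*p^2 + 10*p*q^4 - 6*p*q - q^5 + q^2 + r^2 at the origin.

4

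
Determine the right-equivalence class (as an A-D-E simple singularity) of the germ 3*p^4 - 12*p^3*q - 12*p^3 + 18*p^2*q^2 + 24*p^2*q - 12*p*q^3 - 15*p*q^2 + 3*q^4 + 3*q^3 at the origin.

The Hessian of f at 0 has rank 0. Corank 2; j^3 = -3*(p - q)*(2*p - q)^2 has shape L^2 M (L != M), so D-series; mu = 5 gives D_5.

D_5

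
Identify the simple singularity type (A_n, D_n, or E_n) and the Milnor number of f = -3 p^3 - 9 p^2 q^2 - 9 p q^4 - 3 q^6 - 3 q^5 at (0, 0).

Type E8, Milnor number mu = 8.

The Hessian of f at 0 has rank 0. Corank 2; j^3 = -3*p^3 is a perfect cube, so E-series; the 5-jet and mu = 8 give E_8.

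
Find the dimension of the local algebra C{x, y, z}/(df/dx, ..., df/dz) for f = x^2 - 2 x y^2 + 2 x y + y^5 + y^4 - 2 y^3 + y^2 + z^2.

4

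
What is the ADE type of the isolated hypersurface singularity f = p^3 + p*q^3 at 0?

The Hessian of f at 0 is [[0, 0], [0, 0]] with rank 0, so corank 2. A Groebner basis of the Jacobian ideal J(f) in C{p,q} is {p^3, p*q^2, 3*p^2 + q^3}; counting standard monomials gives mu = 7. Corank 2; j^3 = p^3 is a perfect cube, so E-series; the 4-jet and mu = 7 give E_7.

E7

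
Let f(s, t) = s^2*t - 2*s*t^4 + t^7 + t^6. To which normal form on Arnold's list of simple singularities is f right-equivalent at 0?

The Hessian of f at 0 has rank 0. Corank 2; j^3 = s^2*t has shape L^2 M (L != M), so D-series; mu = 7 gives D_7.

D_{7}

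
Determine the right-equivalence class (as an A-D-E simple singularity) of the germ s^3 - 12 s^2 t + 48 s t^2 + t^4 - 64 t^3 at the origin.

E_{6}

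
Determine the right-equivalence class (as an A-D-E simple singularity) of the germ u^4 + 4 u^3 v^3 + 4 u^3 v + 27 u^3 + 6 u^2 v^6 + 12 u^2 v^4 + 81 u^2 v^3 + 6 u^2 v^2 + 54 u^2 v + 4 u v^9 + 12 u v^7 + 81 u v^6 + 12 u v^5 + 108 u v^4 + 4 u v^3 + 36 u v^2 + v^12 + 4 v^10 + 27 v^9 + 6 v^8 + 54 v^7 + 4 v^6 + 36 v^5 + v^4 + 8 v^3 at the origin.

E_6

The Hessian of f at 0 has rank 0. Corank 2; j^3 = (3*u + 2*v)^3 is a perfect cube, so E-series; the 4-jet and mu = 6 give E_6.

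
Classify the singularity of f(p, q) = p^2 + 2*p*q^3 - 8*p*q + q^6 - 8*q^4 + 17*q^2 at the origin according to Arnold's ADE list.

A_1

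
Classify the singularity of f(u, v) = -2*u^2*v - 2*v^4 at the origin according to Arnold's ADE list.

D_{5}

The Hessian of f at 0 has rank 0. Corank 2; j^3 = -2*u^2*v has shape L^2 M (L != M), so D-series; mu = 5 gives D_5.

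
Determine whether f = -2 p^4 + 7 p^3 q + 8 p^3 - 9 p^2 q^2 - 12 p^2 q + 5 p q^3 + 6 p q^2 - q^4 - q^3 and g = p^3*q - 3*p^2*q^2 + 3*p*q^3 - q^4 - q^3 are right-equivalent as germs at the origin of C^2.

Yes.

The Hessian of f at 0 has rank 0. Corank 2; j^3 = (2*p - q)^3 is a perfect cube, so E-series; the 4-jet and mu = 7 give E_7. The Hessian of g at 0 has rank 0. Corank 2; j^3 = -q^3 is a perfect cube, so E-series; the 4-jet and mu = 7 give E_7. Both have type E_7, hence right-equivalent.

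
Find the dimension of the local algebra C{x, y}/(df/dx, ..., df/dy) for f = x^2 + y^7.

6

The Hessian of f at 0 has rank 1. Corank 1: A-series; mu = 6 gives A_6.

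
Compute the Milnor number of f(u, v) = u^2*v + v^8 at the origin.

The Hessian of f at 0 has rank 0. Corank 2; j^3 = u^2*v has shape L^2 M (L != M), so D-series; mu = 9 gives D_9.

9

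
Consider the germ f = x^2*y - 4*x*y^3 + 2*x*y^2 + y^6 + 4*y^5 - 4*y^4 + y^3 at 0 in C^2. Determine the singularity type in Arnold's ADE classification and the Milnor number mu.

Type D7, Milnor number mu = 7.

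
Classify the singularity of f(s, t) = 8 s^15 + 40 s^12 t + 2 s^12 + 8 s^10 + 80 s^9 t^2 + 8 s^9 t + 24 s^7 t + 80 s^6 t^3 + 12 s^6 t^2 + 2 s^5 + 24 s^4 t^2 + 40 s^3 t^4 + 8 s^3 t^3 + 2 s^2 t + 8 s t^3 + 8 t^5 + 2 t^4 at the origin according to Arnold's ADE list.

The Hessian of f at 0 is [[0, 0], [0, 0]] with rank 0, so corank 2. A Groebner basis of the Jacobian ideal J(f) in C{s,t} is {s*t^2, s*t/2 + t^3, s^2 - 2*s*t}; counting standard monomials gives mu = 5. Corank 2; j^3 = 2*s^2*t has shape L^2 M (L != M), so D-series; mu = 5 gives D_5.

D_{5}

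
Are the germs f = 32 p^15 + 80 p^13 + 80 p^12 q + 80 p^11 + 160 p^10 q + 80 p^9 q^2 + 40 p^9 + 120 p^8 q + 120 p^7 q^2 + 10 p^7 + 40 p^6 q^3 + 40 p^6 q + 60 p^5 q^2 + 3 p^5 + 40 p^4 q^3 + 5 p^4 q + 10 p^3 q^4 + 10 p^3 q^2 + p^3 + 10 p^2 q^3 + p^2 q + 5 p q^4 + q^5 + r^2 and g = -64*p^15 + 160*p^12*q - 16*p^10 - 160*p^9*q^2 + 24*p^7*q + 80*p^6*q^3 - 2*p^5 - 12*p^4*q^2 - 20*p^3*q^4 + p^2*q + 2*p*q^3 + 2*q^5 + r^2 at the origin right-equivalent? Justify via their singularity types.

Yes.

The Hessian of f at 0 has rank 1. Corank 2; j^3 = p^2*(p + q) has shape L^2 M (L != M), so D-series; mu = 6 gives D_6. The Hessian of g at 0 has rank 1. Corank 2; j^3 = p^2*q has shape L^2 M (L != M), so D-series; mu = 6 gives D_6. Both have type D_6, hence right-equivalent.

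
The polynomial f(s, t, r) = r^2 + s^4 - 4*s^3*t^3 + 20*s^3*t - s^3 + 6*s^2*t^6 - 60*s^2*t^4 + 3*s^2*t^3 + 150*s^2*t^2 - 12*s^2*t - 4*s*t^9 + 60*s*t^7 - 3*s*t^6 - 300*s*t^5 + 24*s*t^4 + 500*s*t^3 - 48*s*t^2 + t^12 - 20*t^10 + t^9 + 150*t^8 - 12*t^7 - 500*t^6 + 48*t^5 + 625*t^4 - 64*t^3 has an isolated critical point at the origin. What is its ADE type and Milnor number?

Type E6, Milnor number mu = 6.

The Hessian of f at 0 is [[0, 0, 0], [0, 0, 0], [0, 0, 2]] with rank 1, so corank 2. A Groebner basis of the Jacobian ideal J(f) in C{s,t,r} is {t^4, s*t^2 + 13*t^3/3, s^2 + 8*s*t + 16*t^2, r}; counting standard monomials gives mu = 6. Corank 2; j^3 = -(s + 4*t)^3 is a perfect cube, so E-series; the 4-jet and mu = 6 give E_6.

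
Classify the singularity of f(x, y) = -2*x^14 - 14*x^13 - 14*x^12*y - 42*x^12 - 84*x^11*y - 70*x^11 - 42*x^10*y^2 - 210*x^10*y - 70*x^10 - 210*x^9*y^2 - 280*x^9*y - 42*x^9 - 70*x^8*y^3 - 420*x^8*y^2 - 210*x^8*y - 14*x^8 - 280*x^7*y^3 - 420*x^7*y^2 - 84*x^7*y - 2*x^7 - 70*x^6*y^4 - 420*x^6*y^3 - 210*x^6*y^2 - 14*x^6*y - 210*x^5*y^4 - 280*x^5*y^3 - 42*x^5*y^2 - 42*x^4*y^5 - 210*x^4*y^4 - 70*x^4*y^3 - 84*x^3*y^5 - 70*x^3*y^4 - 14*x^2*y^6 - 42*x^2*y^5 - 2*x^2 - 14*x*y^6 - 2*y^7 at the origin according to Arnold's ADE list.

The Hessian of f at 0 has rank 1. Corank 1: A-series; mu = 6 gives A_6.

A_6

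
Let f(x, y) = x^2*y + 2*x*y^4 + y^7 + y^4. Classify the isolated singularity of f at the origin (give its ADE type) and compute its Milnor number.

Type D_5, Milnor number mu = 5.

The Hessian of f at 0 is [[0, 0], [0, 0]] with rank 0, so corank 2. A Groebner basis of the Jacobian ideal J(f) in C{x,y} is {x^3, x^2/4 + y^3, x*y}; counting standard monomials gives mu = 5. Corank 2; j^3 = x^2*y has shape L^2 M (L != M), so D-series; mu = 5 gives D_5.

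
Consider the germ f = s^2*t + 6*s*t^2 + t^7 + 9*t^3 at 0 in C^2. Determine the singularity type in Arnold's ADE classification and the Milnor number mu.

Type D8, Milnor number mu = 8.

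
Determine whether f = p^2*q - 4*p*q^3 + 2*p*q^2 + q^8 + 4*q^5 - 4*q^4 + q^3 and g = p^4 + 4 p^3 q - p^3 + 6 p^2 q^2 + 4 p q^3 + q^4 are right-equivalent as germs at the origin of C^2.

No.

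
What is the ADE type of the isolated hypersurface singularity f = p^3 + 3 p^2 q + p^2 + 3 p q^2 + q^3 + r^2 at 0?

A_2

The Hessian of f at 0 has rank 2. Corank 1: A-series; mu = 2 gives A_2.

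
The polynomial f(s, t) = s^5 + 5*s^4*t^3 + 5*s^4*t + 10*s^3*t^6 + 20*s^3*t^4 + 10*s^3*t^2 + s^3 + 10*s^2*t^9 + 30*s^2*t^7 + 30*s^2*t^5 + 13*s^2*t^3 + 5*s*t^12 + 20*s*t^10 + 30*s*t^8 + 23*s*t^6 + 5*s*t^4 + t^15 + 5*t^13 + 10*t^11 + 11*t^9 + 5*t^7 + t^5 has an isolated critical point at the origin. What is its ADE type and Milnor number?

The Hessian of f at 0 has rank 0. Corank 2; j^3 = s^3 is a perfect cube, so E-series; the 5-jet and mu = 8 give E_8.

Type E8, Milnor number mu = 8.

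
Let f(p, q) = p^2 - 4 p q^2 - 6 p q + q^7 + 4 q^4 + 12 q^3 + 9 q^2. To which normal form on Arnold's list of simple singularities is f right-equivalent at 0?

A6

The Hessian of f at 0 has rank 1. Corank 1: A-series; mu = 6 gives A_6.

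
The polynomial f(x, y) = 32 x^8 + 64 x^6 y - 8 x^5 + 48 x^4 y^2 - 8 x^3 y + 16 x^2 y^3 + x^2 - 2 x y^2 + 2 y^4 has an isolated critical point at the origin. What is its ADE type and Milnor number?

The Hessian of f at 0 is [[2, 0], [0, 0]] with rank 1, so corank 1. A Groebner basis of the Jacobian ideal J(f) in C{x,y} is {x^2, x*y, -x + y^2}; counting standard monomials gives mu = 3. Corank 1: A-series; mu = 3 gives A_3.

Type A3, Milnor number mu = 3.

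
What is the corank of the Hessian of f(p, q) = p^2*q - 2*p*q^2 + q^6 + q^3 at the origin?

2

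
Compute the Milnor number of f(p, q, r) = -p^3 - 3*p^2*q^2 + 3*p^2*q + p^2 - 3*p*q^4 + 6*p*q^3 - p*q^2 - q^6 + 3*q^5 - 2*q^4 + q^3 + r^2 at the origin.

2

The Hessian of f at 0 has rank 2. Corank 1: A-series; mu = 2 gives A_2.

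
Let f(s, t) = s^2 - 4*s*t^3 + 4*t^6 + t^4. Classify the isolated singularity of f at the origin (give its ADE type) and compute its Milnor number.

Type A_3, Milnor number mu = 3.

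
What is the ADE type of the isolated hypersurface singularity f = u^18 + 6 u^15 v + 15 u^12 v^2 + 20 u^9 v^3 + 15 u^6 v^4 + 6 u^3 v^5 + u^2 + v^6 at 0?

The Hessian of f at 0 is [[2, 0], [0, 0]] with rank 1, so corank 1. A Groebner basis of the Jacobian ideal J(f) in C{u,v} is {v^5, u}; counting standard monomials gives mu = 5. Corank 1: A-series; mu = 5 gives A_5.

A_5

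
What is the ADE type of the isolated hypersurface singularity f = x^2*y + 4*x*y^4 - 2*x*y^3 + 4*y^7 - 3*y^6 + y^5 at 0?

The Hessian of f at 0 has rank 0. Corank 2; j^3 = x^2*y has shape L^2 M (L != M), so D-series; mu = 7 gives D_7.

D_{7}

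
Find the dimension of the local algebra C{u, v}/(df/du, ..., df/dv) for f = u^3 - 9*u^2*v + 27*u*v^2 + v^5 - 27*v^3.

8

The Hessian of f at 0 is [[0, 0], [0, 0]] with rank 0, so corank 2. A Groebner basis of the Jacobian ideal J(f) in C{u,v} is {v^4, u^2 - 6*u*v + 9*v^2}; counting standard monomials gives mu = 8. Corank 2; j^3 = (u - 3*v)^3 is a perfect cube, so E-series; the 5-jet and mu = 8 give E_8.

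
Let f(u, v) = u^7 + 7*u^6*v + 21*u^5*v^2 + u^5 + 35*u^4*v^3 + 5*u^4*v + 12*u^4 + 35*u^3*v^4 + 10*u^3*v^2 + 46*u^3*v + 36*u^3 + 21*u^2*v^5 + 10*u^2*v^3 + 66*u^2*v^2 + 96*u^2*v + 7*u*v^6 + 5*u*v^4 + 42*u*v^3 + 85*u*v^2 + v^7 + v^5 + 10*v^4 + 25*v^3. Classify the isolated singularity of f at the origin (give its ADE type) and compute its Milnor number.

The Hessian of f at 0 is [[0, 0], [0, 0]] with rank 0, so corank 2. A Groebner basis of the Jacobian ideal J(f) in C{u,v} is {-21687264*u^2/755 + u*v^3 - 432648*u*v^2/755 - 39679632*u*v/755 - 376902*v^3/755 - 3601152*v^2/151, 23654592*u^2/755 + 486864*u*v^2/755 + 43281216*u*v/755 + v^4 + 423576*v^3/755 + 3928176*v^2/151, u^3 - 22686*u^2/755 - 1887*u*v^2/755 - 41573*u*v/755 - 1153*v^3/755 - 3778*v^2/151, u^2*v + 9072*u^2/755 + 1384*u*v^2/755 + 16626*u*v/755 + 636*v^3/755 + 1511*v^2/151}; counting standard monomials gives mu = 8. Corank 2; j^3 = (u + v)*(6*u + 5*v)^2 has shape L^2 M (L != M), so D-series; mu = 8 gives D_8.

Type D_8, Milnor number mu = 8.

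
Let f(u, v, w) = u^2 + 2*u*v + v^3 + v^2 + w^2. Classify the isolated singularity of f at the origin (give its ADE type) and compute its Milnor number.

The Hessian of f at 0 has rank 2. Corank 1: A-series; mu = 2 gives A_2.

Type A_2, Milnor number mu = 2.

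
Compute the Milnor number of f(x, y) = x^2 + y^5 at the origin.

4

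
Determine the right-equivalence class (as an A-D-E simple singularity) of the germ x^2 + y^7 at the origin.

The Hessian of f at 0 is [[2, 0], [0, 0]] with rank 1, so corank 1. A Groebner basis of the Jacobian ideal J(f) in C{x,y} is {y^6, x}; counting standard monomials gives mu = 6. Corank 1: A-series; mu = 6 gives A_6.

A_6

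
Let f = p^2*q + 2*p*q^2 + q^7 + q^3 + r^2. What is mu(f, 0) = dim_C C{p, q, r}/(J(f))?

The Hessian of f at 0 is [[0, 0, 0], [0, 0, 0], [0, 0, 2]] with rank 1, so corank 2. A Groebner basis of the Jacobian ideal J(f) in C{p,q,r} is {p^2/7 + q^6 - q^2/7, p^3 + q^3, p*q + q^2, r}; counting standard monomials gives mu = 8. Corank 2; j^3 = q*(p + q)^2 has shape L^2 M (L != M), so D-series; mu = 8 gives D_8.

8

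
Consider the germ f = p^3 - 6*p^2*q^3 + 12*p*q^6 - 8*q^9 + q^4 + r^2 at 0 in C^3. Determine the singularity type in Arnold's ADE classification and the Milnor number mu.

The Hessian of f at 0 has rank 1. Corank 2; j^3 = p^3 is a perfect cube, so E-series; the 4-jet and mu = 6 give E_6.

Type E_{6}, Milnor number mu = 6.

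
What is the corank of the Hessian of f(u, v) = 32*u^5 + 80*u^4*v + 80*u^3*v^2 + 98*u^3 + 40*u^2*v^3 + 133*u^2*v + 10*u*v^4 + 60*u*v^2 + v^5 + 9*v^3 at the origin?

The Hessian at 0 is [[0, 0], [0, 0]] of rank 0; hence corank 2.

2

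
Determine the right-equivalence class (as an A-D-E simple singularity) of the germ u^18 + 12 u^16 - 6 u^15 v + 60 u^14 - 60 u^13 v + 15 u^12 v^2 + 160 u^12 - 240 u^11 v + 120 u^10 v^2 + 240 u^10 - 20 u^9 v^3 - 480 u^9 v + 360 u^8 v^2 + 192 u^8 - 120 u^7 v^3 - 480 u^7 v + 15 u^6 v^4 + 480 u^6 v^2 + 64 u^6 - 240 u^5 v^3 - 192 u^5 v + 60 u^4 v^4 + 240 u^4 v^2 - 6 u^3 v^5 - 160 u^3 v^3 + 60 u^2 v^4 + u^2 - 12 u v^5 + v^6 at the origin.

A_5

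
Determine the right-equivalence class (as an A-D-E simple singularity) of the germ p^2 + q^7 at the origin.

A_{6}

The Hessian of f at 0 has rank 1. Corank 1: A-series; mu = 6 gives A_6.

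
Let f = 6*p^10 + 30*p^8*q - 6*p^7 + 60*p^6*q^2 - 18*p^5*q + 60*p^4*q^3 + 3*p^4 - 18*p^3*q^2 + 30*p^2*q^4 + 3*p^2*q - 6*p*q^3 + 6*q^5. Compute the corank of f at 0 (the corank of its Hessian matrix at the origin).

2

Hessian at 0 has rank 0.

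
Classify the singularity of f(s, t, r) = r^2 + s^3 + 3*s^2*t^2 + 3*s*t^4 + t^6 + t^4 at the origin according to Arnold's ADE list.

E_6

The Hessian of f at 0 has rank 1. Corank 2; j^3 = s^3 is a perfect cube, so E-series; the 4-jet and mu = 6 give E_6.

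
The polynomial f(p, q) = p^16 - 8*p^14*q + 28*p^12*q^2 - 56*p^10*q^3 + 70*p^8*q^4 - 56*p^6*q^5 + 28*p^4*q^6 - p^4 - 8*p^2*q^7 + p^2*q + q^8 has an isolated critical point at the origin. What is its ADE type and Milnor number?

Type D_9, Milnor number mu = 9.

The Hessian of f at 0 has rank 0. Corank 2; j^3 = p^2*q has shape L^2 M (L != M), so D-series; mu = 9 gives D_9.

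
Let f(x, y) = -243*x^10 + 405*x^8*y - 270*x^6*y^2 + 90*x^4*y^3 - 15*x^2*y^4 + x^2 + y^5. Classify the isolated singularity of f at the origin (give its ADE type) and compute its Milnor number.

Type A4, Milnor number mu = 4.

The Hessian of f at 0 has rank 1. Corank 1: A-series; mu = 4 gives A_4.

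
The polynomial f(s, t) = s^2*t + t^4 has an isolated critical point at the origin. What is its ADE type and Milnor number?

Type D5, Milnor number mu = 5.

The Hessian of f at 0 has rank 0. Corank 2; j^3 = s^2*t has shape L^2 M (L != M), so D-series; mu = 5 gives D_5.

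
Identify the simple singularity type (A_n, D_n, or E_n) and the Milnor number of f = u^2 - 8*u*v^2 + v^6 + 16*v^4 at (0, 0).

Type A_{5}, Milnor number mu = 5.

The Hessian of f at 0 has rank 1. Corank 1: A-series; mu = 5 gives A_5.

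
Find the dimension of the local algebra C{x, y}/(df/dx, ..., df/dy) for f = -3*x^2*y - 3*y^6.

The Hessian of f at 0 has rank 0. Corank 2; j^3 = -3*x^2*y has shape L^2 M (L != M), so D-series; mu = 7 gives D_7.

7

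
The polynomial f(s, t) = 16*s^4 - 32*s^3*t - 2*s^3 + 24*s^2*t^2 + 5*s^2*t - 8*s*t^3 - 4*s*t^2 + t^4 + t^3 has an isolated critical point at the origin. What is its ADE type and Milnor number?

Type D_{5}, Milnor number mu = 5.

The Hessian of f at 0 has rank 0. Corank 2; j^3 = -(s - t)^2*(2*s - t) has shape L^2 M (L != M), so D-series; mu = 5 gives D_5.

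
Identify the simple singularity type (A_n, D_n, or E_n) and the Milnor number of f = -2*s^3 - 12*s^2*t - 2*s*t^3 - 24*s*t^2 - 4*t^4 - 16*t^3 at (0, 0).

Type E_7, Milnor number mu = 7.

The Hessian of f at 0 has rank 0. Corank 2; j^3 = -2*(s + 2*t)^3 is a perfect cube, so E-series; the 4-jet and mu = 7 give E_7.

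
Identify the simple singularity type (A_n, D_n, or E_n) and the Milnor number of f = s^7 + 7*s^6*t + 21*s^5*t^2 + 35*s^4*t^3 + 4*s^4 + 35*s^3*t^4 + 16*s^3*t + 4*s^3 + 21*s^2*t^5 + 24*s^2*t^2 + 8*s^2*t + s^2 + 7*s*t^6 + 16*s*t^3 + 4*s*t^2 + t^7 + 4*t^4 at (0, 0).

Type A_6, Milnor number mu = 6.

The Hessian of f at 0 is [[2, 0], [0, 0]] with rank 1, so corank 1. A Groebner basis of the Jacobian ideal J(f) in C{s,t} is {-7*s*t/6 - 5*s/24 + t^4 - 2*t^3/3 - 5*t^2/12, s*t^2 + 2*s*t/3 + s/12 + 2*t^3/3 + t^2/6, s^2 + 2*s*t + s/2 + t^2}; counting standard monomials gives mu = 6. Corank 1: A-series; mu = 6 gives A_6.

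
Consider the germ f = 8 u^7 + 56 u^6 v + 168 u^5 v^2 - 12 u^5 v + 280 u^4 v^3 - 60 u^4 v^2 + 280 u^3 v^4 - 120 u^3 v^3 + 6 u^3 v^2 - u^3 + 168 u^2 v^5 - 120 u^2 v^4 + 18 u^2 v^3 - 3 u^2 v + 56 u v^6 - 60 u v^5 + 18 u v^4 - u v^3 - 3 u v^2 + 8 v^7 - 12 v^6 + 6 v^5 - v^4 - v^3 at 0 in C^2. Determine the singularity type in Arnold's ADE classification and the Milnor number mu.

The Hessian of f at 0 is [[0, 0], [0, 0]] with rank 0, so corank 2. A Groebner basis of the Jacobian ideal J(f) in C{u,v} is {u^3 + 3*u^2*v + 6*u^2 + 12*u*v + 6*v^2, -3*u^2 + u*v^2 - 6*u*v - 3*v^2, 3*u^2 + 6*u*v + v^3 + 3*v^2}; counting standard monomials gives mu = 7. Corank 2; j^3 = -(u + v)^3 is a perfect cube, so E-series; the 4-jet and mu = 7 give E_7.

Type E_{7}, Milnor number mu = 7.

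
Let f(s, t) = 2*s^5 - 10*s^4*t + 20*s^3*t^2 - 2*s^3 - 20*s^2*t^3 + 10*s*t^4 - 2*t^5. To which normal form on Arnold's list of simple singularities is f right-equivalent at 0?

The Hessian of f at 0 has rank 0. Corank 2; j^3 = -2*s^3 is a perfect cube, so E-series; the 5-jet and mu = 8 give E_8.

E8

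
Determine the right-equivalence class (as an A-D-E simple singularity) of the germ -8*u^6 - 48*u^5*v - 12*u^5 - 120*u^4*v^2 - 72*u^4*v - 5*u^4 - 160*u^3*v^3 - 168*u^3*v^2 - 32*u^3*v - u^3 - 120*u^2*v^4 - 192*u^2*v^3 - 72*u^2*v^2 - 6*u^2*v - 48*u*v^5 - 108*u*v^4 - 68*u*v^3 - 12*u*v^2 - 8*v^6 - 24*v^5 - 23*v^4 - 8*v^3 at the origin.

The Hessian of f at 0 is [[0, 0], [0, 0]] with rank 0, so corank 2. A Groebner basis of the Jacobian ideal J(f) in C{u,v} is {u^3 - 3*u^2 - 12*u*v - 12*v^2, u^2*v + 2*u^2 + 8*u*v + 8*v^2, -5*u^2/4 + u*v^2 - 5*u*v - 5*v^2, 3*u^2/4 + 3*u*v + v^3 + 3*v^2}; counting standard monomials gives mu = 6. Corank 2; j^3 = -(u + 2*v)^3 is a perfect cube, so E-series; the 4-jet and mu = 6 give E_6.

E6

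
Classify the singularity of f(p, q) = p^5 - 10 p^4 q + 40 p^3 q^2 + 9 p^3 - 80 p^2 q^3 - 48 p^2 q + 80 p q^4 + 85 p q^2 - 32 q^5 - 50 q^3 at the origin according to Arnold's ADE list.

D_{6}

The Hessian of f at 0 is [[0, 0], [0, 0]] with rank 0, so corank 2. A Groebner basis of the Jacobian ideal J(f) in C{p,q} is {243*p*q/5 + q^4 - 81*q^2, p*q^2 - 5*q^3/3, p^2 - 11*p*q/3 + 10*q^2/3}; counting standard monomials gives mu = 6. Corank 2; j^3 = (p - 2*q)*(3*p - 5*q)^2 has shape L^2 M (L != M), so D-series; mu = 6 gives D_6.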